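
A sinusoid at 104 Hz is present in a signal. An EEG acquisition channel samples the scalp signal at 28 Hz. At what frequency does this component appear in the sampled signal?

104 Hz mod fs = 20 Hz.
20 Hz > fs/2 = 14 Hz, folds to fs − 20 Hz = 8 Hz.

8 Hz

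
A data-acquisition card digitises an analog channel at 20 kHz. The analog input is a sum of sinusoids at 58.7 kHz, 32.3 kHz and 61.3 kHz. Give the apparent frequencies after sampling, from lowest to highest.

1.3 kHz, 7.7 kHz

fs/2 = 10 kHz.
58.7 kHz mod fs = 18.7 kHz.
18.7 kHz > fs/2 = 10 kHz, folds to fs − 18.7 kHz = 1.3 kHz.
32.3 kHz mod fs = 12.3 kHz.
12.3 kHz > fs/2 = 10 kHz, folds to fs − 12.3 kHz = 7.7 kHz.
61.3 kHz mod fs = 1.3 kHz.
1.3 kHz ≤ fs/2 = 10 kHz, appears at 1.3 kHz.
Distinct values: {1.3 kHz, 7.7 kHz}.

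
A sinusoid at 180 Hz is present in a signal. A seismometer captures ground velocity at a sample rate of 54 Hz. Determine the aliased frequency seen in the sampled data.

180 Hz mod fs = 18 Hz.
18 Hz ≤ fs/2 = 27 Hz, appears at 18 Hz.

18 Hz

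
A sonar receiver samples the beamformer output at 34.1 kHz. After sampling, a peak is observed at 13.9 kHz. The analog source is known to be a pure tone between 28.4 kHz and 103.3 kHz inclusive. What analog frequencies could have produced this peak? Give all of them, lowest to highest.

Frequencies that alias to 13.9 kHz are k·fs ± 13.9 kHz for integer k ≥ 0.
k=0: 13.9 kHz.
k=1: 20.2 kHz, 48 kHz.
k=2: 54.3 kHz, 82.1 kHz.
k=3: 88.4 kHz, 116.2 kHz.
k=4: 122.5 kHz, 150.3 kHz.
Within [28.4 kHz, 103.3 kHz]: 48 kHz, 54.3 kHz, 82.1 kHz, 88.4 kHz.

48 kHz, 54.3 kHz, 82.1 kHz, 88.4 kHz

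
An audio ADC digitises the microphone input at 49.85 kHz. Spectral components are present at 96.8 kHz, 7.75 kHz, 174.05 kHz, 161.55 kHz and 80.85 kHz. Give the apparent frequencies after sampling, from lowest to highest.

fs/2 = 24.925 kHz.
96.8 kHz mod fs = 46.95 kHz.
46.95 kHz > fs/2 = 24.925 kHz, folds to fs − 46.95 kHz = 2.9 kHz.
7.75 kHz ≤ fs/2 = 24.925 kHz, passes unchanged.
174.05 kHz mod fs = 24.5 kHz.
24.5 kHz ≤ fs/2 = 24.925 kHz, appears at 24.5 kHz.
161.55 kHz mod fs = 12 kHz.
12 kHz ≤ fs/2 = 24.925 kHz, appears at 12 kHz.
80.85 kHz mod fs = 31 kHz.
31 kHz > fs/2 = 24.925 kHz, folds to fs − 31 kHz = 18.85 kHz.
Distinct values: {2.9 kHz, 7.75 kHz, 12 kHz, 18.85 kHz, 24.5 kHz}.

2.9 kHz, 7.75 kHz, 12 kHz, 18.85 kHz, 24.5 kHz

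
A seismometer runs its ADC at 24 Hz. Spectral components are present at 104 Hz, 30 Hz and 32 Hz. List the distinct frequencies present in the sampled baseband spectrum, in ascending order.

fs/2 = 12 Hz.
104 Hz mod fs = 8 Hz.
8 Hz ≤ fs/2 = 12 Hz, appears at 8 Hz.
30 Hz mod fs = 6 Hz.
6 Hz ≤ fs/2 = 12 Hz, appears at 6 Hz.
32 Hz mod fs = 8 Hz.
8 Hz ≤ fs/2 = 12 Hz, appears at 8 Hz.
Distinct values: {6 Hz, 8 Hz}.

6 Hz, 8 Hz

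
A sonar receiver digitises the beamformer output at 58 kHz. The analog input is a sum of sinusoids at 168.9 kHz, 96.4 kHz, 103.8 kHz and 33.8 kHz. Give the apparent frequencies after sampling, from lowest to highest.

5.1 kHz, 12.2 kHz, 19.6 kHz, 24.2 kHz

fs/2 = 29 kHz.
168.9 kHz mod fs = 52.9 kHz.
52.9 kHz > fs/2 = 29 kHz, folds to fs − 52.9 kHz = 5.1 kHz.
96.4 kHz mod fs = 38.4 kHz.
38.4 kHz > fs/2 = 29 kHz, folds to fs − 38.4 kHz = 19.6 kHz.
103.8 kHz mod fs = 45.8 kHz.
45.8 kHz > fs/2 = 29 kHz, folds to fs − 45.8 kHz = 12.2 kHz.
33.8 kHz > fs/2 = 29 kHz, folds to fs − 33.8 kHz = 24.2 kHz.
Distinct values: {5.1 kHz, 12.2 kHz, 19.6 kHz, 24.2 kHz}.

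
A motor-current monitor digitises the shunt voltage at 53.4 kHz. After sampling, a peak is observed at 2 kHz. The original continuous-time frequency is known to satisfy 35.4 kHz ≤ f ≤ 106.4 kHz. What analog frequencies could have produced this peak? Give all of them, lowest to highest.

Frequencies that alias to 2 kHz are k·fs ± 2 kHz for integer k ≥ 0.
k=0: 2 kHz.
k=1: 51.4 kHz, 55.4 kHz.
k=2: 104.8 kHz, 108.8 kHz.
k=3: 158.2 kHz, 162.2 kHz.
Within [35.4 kHz, 106.4 kHz]: 51.4 kHz, 55.4 kHz, 104.8 kHz.

51.4 kHz, 55.4 kHz, 104.8 kHz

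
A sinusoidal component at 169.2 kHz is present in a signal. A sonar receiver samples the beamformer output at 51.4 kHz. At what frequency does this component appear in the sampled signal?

169.2 kHz mod fs = 15 kHz.
15 kHz ≤ fs/2 = 25.7 kHz, appears at 15 kHz.

15 kHz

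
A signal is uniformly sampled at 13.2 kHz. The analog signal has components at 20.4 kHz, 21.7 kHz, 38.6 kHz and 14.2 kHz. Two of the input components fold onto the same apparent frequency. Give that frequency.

fs/2 = 6.6 kHz.
20.4 kHz mod fs = 7.2 kHz.
7.2 kHz > fs/2 = 6.6 kHz, folds to fs − 7.2 kHz = 6 kHz.
21.7 kHz mod fs = 8.5 kHz.
8.5 kHz > fs/2 = 6.6 kHz, folds to fs − 8.5 kHz = 4.7 kHz.
38.6 kHz mod fs = 12.2 kHz.
12.2 kHz > fs/2 = 6.6 kHz, folds to fs − 12.2 kHz = 1 kHz.
14.2 kHz mod fs = 1 kHz.
1 kHz ≤ fs/2 = 6.6 kHz, appears at 1 kHz.
14.2 kHz and 38.6 kHz both map to 1 kHz.

1 kHz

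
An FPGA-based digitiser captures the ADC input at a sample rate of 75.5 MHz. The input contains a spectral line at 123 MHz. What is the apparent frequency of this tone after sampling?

123 MHz mod fs = 47.5 MHz.
47.5 MHz > fs/2 = 37.75 MHz, folds to fs − 47.5 MHz = 28 MHz.

28 MHz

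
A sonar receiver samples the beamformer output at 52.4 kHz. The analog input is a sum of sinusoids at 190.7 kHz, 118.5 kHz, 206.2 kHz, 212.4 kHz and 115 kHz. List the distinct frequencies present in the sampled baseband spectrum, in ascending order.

fs/2 = 26.2 kHz.
190.7 kHz mod fs = 33.5 kHz.
33.5 kHz > fs/2 = 26.2 kHz, folds to fs − 33.5 kHz = 18.9 kHz.
118.5 kHz mod fs = 13.7 kHz.
13.7 kHz ≤ fs/2 = 26.2 kHz, appears at 13.7 kHz.
206.2 kHz mod fs = 49 kHz.
49 kHz > fs/2 = 26.2 kHz, folds to fs − 49 kHz = 3.4 kHz.
212.4 kHz mod fs = 2.8 kHz.
2.8 kHz ≤ fs/2 = 26.2 kHz, appears at 2.8 kHz.
115 kHz mod fs = 10.2 kHz.
10.2 kHz ≤ fs/2 = 26.2 kHz, appears at 10.2 kHz.
Distinct values: {2.8 kHz, 3.4 kHz, 10.2 kHz, 13.7 kHz, 18.9 kHz}.

2.8 kHz, 3.4 kHz, 10.2 kHz, 13.7 kHz, 18.9 kHz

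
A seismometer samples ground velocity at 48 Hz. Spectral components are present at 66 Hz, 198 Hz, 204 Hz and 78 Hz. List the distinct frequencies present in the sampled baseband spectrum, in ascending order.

6 Hz, 12 Hz, 18 Hz

fs/2 = 24 Hz.
66 Hz mod fs = 18 Hz.
18 Hz ≤ fs/2 = 24 Hz, appears at 18 Hz.
198 Hz mod fs = 6 Hz.
6 Hz ≤ fs/2 = 24 Hz, appears at 6 Hz.
204 Hz mod fs = 12 Hz.
12 Hz ≤ fs/2 = 24 Hz, appears at 12 Hz.
78 Hz mod fs = 30 Hz.
30 Hz > fs/2 = 24 Hz, folds to fs − 30 Hz = 18 Hz.
Distinct values: {6 Hz, 12 Hz, 18 Hz}.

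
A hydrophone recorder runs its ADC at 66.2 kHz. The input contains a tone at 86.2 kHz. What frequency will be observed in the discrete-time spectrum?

20 kHz

86.2 kHz mod fs = 20 kHz.
20 kHz ≤ fs/2 = 33.1 kHz, appears at 20 kHz.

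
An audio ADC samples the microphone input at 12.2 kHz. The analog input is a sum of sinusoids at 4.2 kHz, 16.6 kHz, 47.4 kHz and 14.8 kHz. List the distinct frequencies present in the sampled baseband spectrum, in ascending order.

fs/2 = 6.1 kHz.
4.2 kHz ≤ fs/2 = 6.1 kHz, passes unchanged.
16.6 kHz mod fs = 4.4 kHz.
4.4 kHz ≤ fs/2 = 6.1 kHz, appears at 4.4 kHz.
47.4 kHz mod fs = 10.8 kHz.
10.8 kHz > fs/2 = 6.1 kHz, folds to fs − 10.8 kHz = 1.4 kHz.
14.8 kHz mod fs = 2.6 kHz.
2.6 kHz ≤ fs/2 = 6.1 kHz, appears at 2.6 kHz.
Distinct values: {1.4 kHz, 2.6 kHz, 4.2 kHz, 4.4 kHz}.

1.4 kHz, 2.6 kHz, 4.2 kHz, 4.4 kHz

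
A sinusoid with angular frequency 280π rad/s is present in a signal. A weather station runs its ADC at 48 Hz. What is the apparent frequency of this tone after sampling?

4 Hz

ω = 280π rad/s → f = ω/(2π) = 140 Hz.
140 Hz mod fs = 44 Hz.
44 Hz > fs/2 = 24 Hz, folds to fs − 44 Hz = 4 Hz.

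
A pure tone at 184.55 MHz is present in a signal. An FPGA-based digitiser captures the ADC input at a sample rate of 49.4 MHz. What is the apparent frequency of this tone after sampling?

184.55 MHz mod fs = 36.35 MHz.
36.35 MHz > fs/2 = 24.7 MHz, folds to fs − 36.35 MHz = 13.05 MHz.

13.05 MHz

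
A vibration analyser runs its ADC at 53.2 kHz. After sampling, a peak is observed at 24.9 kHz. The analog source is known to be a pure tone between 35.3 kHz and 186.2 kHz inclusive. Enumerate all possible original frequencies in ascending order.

78.1 kHz, 81.5 kHz, 131.3 kHz, 134.7 kHz, 184.5 kHz

Frequencies that alias to 24.9 kHz are k·fs ± 24.9 kHz for integer k ≥ 0.
k=0: 24.9 kHz.
k=1: 28.3 kHz, 78.1 kHz.
k=2: 81.5 kHz, 131.3 kHz.
k=3: 134.7 kHz, 184.5 kHz.
k=4: 187.9 kHz, 237.7 kHz.
Within [35.3 kHz, 186.2 kHz]: 78.1 kHz, 81.5 kHz, 131.3 kHz, 134.7 kHz, 184.5 kHz.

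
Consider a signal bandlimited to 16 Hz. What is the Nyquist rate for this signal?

32 Hz

Nyquist rate = 2 × 16 Hz = 32 Hz.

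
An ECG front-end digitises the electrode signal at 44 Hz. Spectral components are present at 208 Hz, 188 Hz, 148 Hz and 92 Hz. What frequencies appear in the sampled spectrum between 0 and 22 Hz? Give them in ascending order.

fs/2 = 22 Hz.
208 Hz mod fs = 32 Hz.
32 Hz > fs/2 = 22 Hz, folds to fs − 32 Hz = 12 Hz.
188 Hz mod fs = 12 Hz.
12 Hz ≤ fs/2 = 22 Hz, appears at 12 Hz.
148 Hz mod fs = 16 Hz.
16 Hz ≤ fs/2 = 22 Hz, appears at 16 Hz.
92 Hz mod fs = 4 Hz.
4 Hz ≤ fs/2 = 22 Hz, appears at 4 Hz.
Distinct values: {4 Hz, 12 Hz, 16 Hz}.

4 Hz, 12 Hz, 16 Hz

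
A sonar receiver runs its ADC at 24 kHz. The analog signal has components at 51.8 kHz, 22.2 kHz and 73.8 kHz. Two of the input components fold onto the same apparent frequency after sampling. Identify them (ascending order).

22.2 kHz, 73.8 kHz

fs/2 = 12 kHz.
51.8 kHz mod fs = 3.8 kHz.
3.8 kHz ≤ fs/2 = 12 kHz, appears at 3.8 kHz.
22.2 kHz > fs/2 = 12 kHz, folds to fs − 22.2 kHz = 1.8 kHz.
73.8 kHz mod fs = 1.8 kHz.
1.8 kHz ≤ fs/2 = 12 kHz, appears at 1.8 kHz.
22.2 kHz and 73.8 kHz both map to 1.8 kHz.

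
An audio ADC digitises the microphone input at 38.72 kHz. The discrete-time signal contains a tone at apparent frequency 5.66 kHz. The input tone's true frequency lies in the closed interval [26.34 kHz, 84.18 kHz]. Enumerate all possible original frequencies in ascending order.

Frequencies that alias to 5.66 kHz are k·fs ± 5.66 kHz for integer k ≥ 0.
k=0: 5.66 kHz.
k=1: 33.06 kHz, 44.38 kHz.
k=2: 71.78 kHz, 83.1 kHz.
k=3: 110.5 kHz, 121.82 kHz.
Within [26.34 kHz, 84.18 kHz]: 33.06 kHz, 44.38 kHz, 71.78 kHz, 83.1 kHz.

33.06 kHz, 44.38 kHz, 71.78 kHz, 83.1 kHz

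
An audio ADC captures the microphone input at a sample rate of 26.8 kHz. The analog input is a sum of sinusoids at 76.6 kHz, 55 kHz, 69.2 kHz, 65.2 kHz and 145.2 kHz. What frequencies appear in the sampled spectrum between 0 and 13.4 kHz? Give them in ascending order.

fs/2 = 13.4 kHz.
76.6 kHz mod fs = 23 kHz.
23 kHz > fs/2 = 13.4 kHz, folds to fs − 23 kHz = 3.8 kHz.
55 kHz mod fs = 1.4 kHz.
1.4 kHz ≤ fs/2 = 13.4 kHz, appears at 1.4 kHz.
69.2 kHz mod fs = 15.6 kHz.
15.6 kHz > fs/2 = 13.4 kHz, folds to fs − 15.6 kHz = 11.2 kHz.
65.2 kHz mod fs = 11.6 kHz.
11.6 kHz ≤ fs/2 = 13.4 kHz, appears at 11.6 kHz.
145.2 kHz mod fs = 11.2 kHz.
11.2 kHz ≤ fs/2 = 13.4 kHz, appears at 11.2 kHz.
Distinct values: {1.4 kHz, 3.8 kHz, 11.2 kHz, 11.6 kHz}.

1.4 kHz, 3.8 kHz, 11.2 kHz, 11.6 kHz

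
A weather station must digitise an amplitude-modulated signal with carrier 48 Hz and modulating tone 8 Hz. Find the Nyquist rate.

112 Hz

AM sidebands sit at fc ± fm = 40 Hz and 56 Hz.
Highest-frequency component: 56 Hz.
Nyquist rate = 2 × 56 Hz = 112 Hz.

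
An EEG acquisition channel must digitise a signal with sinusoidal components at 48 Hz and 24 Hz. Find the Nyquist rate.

96 Hz

Highest-frequency component: 48 Hz.
Nyquist rate = 2 × 48 Hz = 96 Hz.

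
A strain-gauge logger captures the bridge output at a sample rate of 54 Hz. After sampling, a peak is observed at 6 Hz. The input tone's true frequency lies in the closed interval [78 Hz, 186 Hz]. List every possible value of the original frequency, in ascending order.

102 Hz, 114 Hz, 156 Hz, 168 Hz

Frequencies that alias to 6 Hz are k·fs ± 6 Hz for integer k ≥ 0.
k=0: 6 Hz.
k=1: 48 Hz, 60 Hz.
k=2: 102 Hz, 114 Hz.
k=3: 156 Hz, 168 Hz.
k=4: 210 Hz, 222 Hz.
Within [78 Hz, 186 Hz]: 102 Hz, 114 Hz, 156 Hz, 168 Hz.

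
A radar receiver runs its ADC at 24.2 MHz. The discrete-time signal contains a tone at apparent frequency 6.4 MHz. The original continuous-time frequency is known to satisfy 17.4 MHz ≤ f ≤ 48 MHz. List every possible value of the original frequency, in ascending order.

17.8 MHz, 30.6 MHz, 42 MHz

Frequencies that alias to 6.4 MHz are k·fs ± 6.4 MHz for integer k ≥ 0.
k=0: 6.4 MHz.
k=1: 17.8 MHz, 30.6 MHz.
k=2: 42 MHz, 54.8 MHz.
k=3: 66.2 MHz, 79 MHz.
Within [17.4 MHz, 48 MHz]: 17.8 MHz, 30.6 MHz, 42 MHz.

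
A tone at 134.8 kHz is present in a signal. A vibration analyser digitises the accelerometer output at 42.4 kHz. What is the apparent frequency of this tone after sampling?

134.8 kHz mod fs = 7.6 kHz.
7.6 kHz ≤ fs/2 = 21.2 kHz, appears at 7.6 kHz.

7.6 kHz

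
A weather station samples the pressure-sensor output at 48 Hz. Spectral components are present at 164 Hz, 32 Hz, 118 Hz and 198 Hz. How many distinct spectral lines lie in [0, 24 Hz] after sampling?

4

fs/2 = 24 Hz.
164 Hz mod fs = 20 Hz.
20 Hz ≤ fs/2 = 24 Hz, appears at 20 Hz.
32 Hz > fs/2 = 24 Hz, folds to fs − 32 Hz = 16 Hz.
118 Hz mod fs = 22 Hz.
22 Hz ≤ fs/2 = 24 Hz, appears at 22 Hz.
198 Hz mod fs = 6 Hz.
6 Hz ≤ fs/2 = 24 Hz, appears at 6 Hz.
Distinct values: {6 Hz, 16 Hz, 20 Hz, 22 Hz} → 4.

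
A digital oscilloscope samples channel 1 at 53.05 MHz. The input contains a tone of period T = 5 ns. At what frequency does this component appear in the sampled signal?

T = 5 ns → f = 1/T = 200 MHz.
200 MHz mod fs = 40.85 MHz.
40.85 MHz > fs/2 = 26.525 MHz, folds to fs − 40.85 MHz = 12.2 MHz.

12.2 MHz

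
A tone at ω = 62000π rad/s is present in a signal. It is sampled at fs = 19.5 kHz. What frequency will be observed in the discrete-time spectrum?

8 kHz

ω = 62000π rad/s → f = ω/(2π) = 31000 Hz = 31 kHz.
31 kHz mod fs = 11.5 kHz.
11.5 kHz > fs/2 = 9.75 kHz, folds to fs − 11.5 kHz = 8 kHz.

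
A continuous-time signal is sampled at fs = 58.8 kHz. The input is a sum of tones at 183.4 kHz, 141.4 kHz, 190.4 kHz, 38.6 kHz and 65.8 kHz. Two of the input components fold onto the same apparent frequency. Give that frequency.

7 kHz

fs/2 = 29.4 kHz.
183.4 kHz mod fs = 7 kHz.
7 kHz ≤ fs/2 = 29.4 kHz, appears at 7 kHz.
141.4 kHz mod fs = 23.8 kHz.
23.8 kHz ≤ fs/2 = 29.4 kHz, appears at 23.8 kHz.
190.4 kHz mod fs = 14 kHz.
14 kHz ≤ fs/2 = 29.4 kHz, appears at 14 kHz.
38.6 kHz > fs/2 = 29.4 kHz, folds to fs − 38.6 kHz = 20.2 kHz.
65.8 kHz mod fs = 7 kHz.
7 kHz ≤ fs/2 = 29.4 kHz, appears at 7 kHz.
65.8 kHz and 183.4 kHz both map to 7 kHz.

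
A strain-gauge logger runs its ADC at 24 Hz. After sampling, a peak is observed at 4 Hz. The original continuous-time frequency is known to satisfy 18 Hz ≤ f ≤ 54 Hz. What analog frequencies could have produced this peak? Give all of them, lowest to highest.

20 Hz, 28 Hz, 44 Hz, 52 Hz

Frequencies that alias to 4 Hz are k·fs ± 4 Hz for integer k ≥ 0.
k=0: 4 Hz.
k=1: 20 Hz, 28 Hz.
k=2: 44 Hz, 52 Hz.
k=3: 68 Hz, 76 Hz.
Within [18 Hz, 54 Hz]: 20 Hz, 28 Hz, 44 Hz, 52 Hz.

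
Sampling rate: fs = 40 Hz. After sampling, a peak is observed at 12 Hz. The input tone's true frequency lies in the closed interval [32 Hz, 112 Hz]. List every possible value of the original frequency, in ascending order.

Frequencies that alias to 12 Hz are k·fs ± 12 Hz for integer k ≥ 0.
k=0: 12 Hz.
k=1: 28 Hz, 52 Hz.
k=2: 68 Hz, 92 Hz.
k=3: 108 Hz, 132 Hz.
k=4: 148 Hz, 172 Hz.
Within [32 Hz, 112 Hz]: 52 Hz, 68 Hz, 92 Hz, 108 Hz.

52 Hz, 68 Hz, 92 Hz, 108 Hz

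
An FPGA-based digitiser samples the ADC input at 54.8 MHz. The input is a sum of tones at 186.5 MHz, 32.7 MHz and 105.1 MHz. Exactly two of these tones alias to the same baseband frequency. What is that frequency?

22.1 MHz

fs/2 = 27.4 MHz.
186.5 MHz mod fs = 22.1 MHz.
22.1 MHz ≤ fs/2 = 27.4 MHz, appears at 22.1 MHz.
32.7 MHz > fs/2 = 27.4 MHz, folds to fs − 32.7 MHz = 22.1 MHz.
105.1 MHz mod fs = 50.3 MHz.
50.3 MHz > fs/2 = 27.4 MHz, folds to fs − 50.3 MHz = 4.5 MHz.
32.7 MHz and 186.5 MHz both map to 22.1 MHz.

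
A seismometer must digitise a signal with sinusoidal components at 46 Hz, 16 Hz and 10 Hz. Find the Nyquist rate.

92 Hz

Highest-frequency component: 46 Hz.
Nyquist rate = 2 × 46 Hz = 92 Hz.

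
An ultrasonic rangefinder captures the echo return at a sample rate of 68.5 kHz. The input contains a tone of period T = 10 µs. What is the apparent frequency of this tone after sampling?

T = 10 µs → f = 1/T = 100 kHz.
100 kHz mod fs = 31.5 kHz.
31.5 kHz ≤ fs/2 = 34.25 kHz, appears at 31.5 kHz.

31.5 kHz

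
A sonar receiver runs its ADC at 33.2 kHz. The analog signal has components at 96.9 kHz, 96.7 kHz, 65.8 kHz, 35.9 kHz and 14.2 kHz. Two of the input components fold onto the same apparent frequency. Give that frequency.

2.7 kHz

fs/2 = 16.6 kHz.
96.9 kHz mod fs = 30.5 kHz.
30.5 kHz > fs/2 = 16.6 kHz, folds to fs − 30.5 kHz = 2.7 kHz.
96.7 kHz mod fs = 30.3 kHz.
30.3 kHz > fs/2 = 16.6 kHz, folds to fs − 30.3 kHz = 2.9 kHz.
65.8 kHz mod fs = 32.6 kHz.
32.6 kHz > fs/2 = 16.6 kHz, folds to fs − 32.6 kHz = 0.6 kHz.
35.9 kHz mod fs = 2.7 kHz.
2.7 kHz ≤ fs/2 = 16.6 kHz, appears at 2.7 kHz.
14.2 kHz ≤ fs/2 = 16.6 kHz, passes unchanged.
35.9 kHz and 96.9 kHz both map to 2.7 kHz.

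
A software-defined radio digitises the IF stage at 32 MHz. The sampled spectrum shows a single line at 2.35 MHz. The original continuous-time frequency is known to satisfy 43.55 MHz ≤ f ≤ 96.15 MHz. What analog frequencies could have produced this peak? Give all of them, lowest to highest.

Frequencies that alias to 2.35 MHz are k·fs ± 2.35 MHz for integer k ≥ 0.
k=0: 2.35 MHz.
k=1: 29.65 MHz, 34.35 MHz.
k=2: 61.65 MHz, 66.35 MHz.
k=3: 93.65 MHz, 98.35 MHz.
k=4: 125.65 MHz, 130.35 MHz.
Within [43.55 MHz, 96.15 MHz]: 61.65 MHz, 66.35 MHz, 93.65 MHz.

61.65 MHz, 66.35 MHz, 93.65 MHz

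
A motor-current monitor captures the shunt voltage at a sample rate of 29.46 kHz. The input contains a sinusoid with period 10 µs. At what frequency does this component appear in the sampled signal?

T = 10 µs → f = 1/T = 100 kHz.
100 kHz mod fs = 11.62 kHz.
11.62 kHz ≤ fs/2 = 14.73 kHz, appears at 11.62 kHz.

11.62 kHz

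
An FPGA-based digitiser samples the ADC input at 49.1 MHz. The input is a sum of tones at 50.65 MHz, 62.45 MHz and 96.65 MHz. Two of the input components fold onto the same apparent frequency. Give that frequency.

1.55 MHz

fs/2 = 24.55 MHz.
50.65 MHz mod fs = 1.55 MHz.
1.55 MHz ≤ fs/2 = 24.55 MHz, appears at 1.55 MHz.
62.45 MHz mod fs = 13.35 MHz.
13.35 MHz ≤ fs/2 = 24.55 MHz, appears at 13.35 MHz.
96.65 MHz mod fs = 47.55 MHz.
47.55 MHz > fs/2 = 24.55 MHz, folds to fs − 47.55 MHz = 1.55 MHz.
50.65 MHz and 96.65 MHz both map to 1.55 MHz.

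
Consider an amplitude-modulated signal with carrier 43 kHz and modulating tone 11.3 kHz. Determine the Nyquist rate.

AM sidebands sit at fc ± fm = 31.7 kHz and 54.3 kHz.
Highest-frequency component: 54.3 kHz.
Nyquist rate = 2 × 54.3 kHz = 108.6 kHz.

108.6 kHz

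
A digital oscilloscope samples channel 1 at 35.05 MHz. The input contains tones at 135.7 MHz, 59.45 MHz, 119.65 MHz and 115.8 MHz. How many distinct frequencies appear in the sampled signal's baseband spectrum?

fs/2 = 17.525 MHz.
135.7 MHz mod fs = 30.55 MHz.
30.55 MHz > fs/2 = 17.525 MHz, folds to fs − 30.55 MHz = 4.5 MHz.
59.45 MHz mod fs = 24.4 MHz.
24.4 MHz > fs/2 = 17.525 MHz, folds to fs − 24.4 MHz = 10.65 MHz.
119.65 MHz mod fs = 14.5 MHz.
14.5 MHz ≤ fs/2 = 17.525 MHz, appears at 14.5 MHz.
115.8 MHz mod fs = 10.65 MHz.
10.65 MHz ≤ fs/2 = 17.525 MHz, appears at 10.65 MHz.
Distinct values: {4.5 MHz, 10.65 MHz, 14.5 MHz} → 3.

3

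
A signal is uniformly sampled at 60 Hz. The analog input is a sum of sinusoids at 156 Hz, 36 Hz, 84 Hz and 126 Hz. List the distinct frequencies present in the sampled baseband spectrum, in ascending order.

fs/2 = 30 Hz.
156 Hz mod fs = 36 Hz.
36 Hz > fs/2 = 30 Hz, folds to fs − 36 Hz = 24 Hz.
36 Hz > fs/2 = 30 Hz, folds to fs − 36 Hz = 24 Hz.
84 Hz mod fs = 24 Hz.
24 Hz ≤ fs/2 = 30 Hz, appears at 24 Hz.
126 Hz mod fs = 6 Hz.
6 Hz ≤ fs/2 = 30 Hz, appears at 6 Hz.
Distinct values: {6 Hz, 24 Hz}.

6 Hz, 24 Hz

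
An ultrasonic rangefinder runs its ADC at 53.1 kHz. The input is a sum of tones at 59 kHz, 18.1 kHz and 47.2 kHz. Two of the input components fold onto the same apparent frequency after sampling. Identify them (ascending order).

fs/2 = 26.55 kHz.
59 kHz mod fs = 5.9 kHz.
5.9 kHz ≤ fs/2 = 26.55 kHz, appears at 5.9 kHz.
18.1 kHz ≤ fs/2 = 26.55 kHz, passes unchanged.
47.2 kHz > fs/2 = 26.55 kHz, folds to fs − 47.2 kHz = 5.9 kHz.
47.2 kHz and 59 kHz both map to 5.9 kHz.

47.2 kHz, 59 kHz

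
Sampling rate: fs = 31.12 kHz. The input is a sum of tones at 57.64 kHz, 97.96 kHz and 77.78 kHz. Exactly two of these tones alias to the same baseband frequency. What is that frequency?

fs/2 = 15.56 kHz.
57.64 kHz mod fs = 26.52 kHz.
26.52 kHz > fs/2 = 15.56 kHz, folds to fs − 26.52 kHz = 4.6 kHz.
97.96 kHz mod fs = 4.6 kHz.
4.6 kHz ≤ fs/2 = 15.56 kHz, appears at 4.6 kHz.
77.78 kHz mod fs = 15.54 kHz.
15.54 kHz ≤ fs/2 = 15.56 kHz, appears at 15.54 kHz.
57.64 kHz and 97.96 kHz both map to 4.6 kHz.

4.6 kHz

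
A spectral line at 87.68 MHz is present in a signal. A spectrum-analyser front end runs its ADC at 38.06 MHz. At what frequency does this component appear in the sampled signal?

87.68 MHz mod fs = 11.56 MHz.
11.56 MHz ≤ fs/2 = 19.03 MHz, appears at 11.56 MHz.

11.56 MHz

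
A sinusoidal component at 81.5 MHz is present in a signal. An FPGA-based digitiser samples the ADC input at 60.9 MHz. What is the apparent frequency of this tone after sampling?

20.6 MHz

81.5 MHz mod fs = 20.6 MHz.
20.6 MHz ≤ fs/2 = 30.45 MHz, appears at 20.6 MHz.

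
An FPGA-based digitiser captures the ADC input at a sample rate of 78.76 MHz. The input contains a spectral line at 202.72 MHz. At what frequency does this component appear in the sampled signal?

202.72 MHz mod fs = 45.2 MHz.
45.2 MHz > fs/2 = 39.38 MHz, folds to fs − 45.2 MHz = 33.56 MHz.

33.56 MHz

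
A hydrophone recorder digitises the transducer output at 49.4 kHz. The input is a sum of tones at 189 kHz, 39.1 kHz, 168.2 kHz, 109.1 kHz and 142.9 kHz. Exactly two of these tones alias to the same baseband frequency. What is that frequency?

10.3 kHz

fs/2 = 24.7 kHz.
189 kHz mod fs = 40.8 kHz.
40.8 kHz > fs/2 = 24.7 kHz, folds to fs − 40.8 kHz = 8.6 kHz.
39.1 kHz > fs/2 = 24.7 kHz, folds to fs − 39.1 kHz = 10.3 kHz.
168.2 kHz mod fs = 20 kHz.
20 kHz ≤ fs/2 = 24.7 kHz, appears at 20 kHz.
109.1 kHz mod fs = 10.3 kHz.
10.3 kHz ≤ fs/2 = 24.7 kHz, appears at 10.3 kHz.
142.9 kHz mod fs = 44.1 kHz.
44.1 kHz > fs/2 = 24.7 kHz, folds to fs − 44.1 kHz = 5.3 kHz.
39.1 kHz and 109.1 kHz both map to 10.3 kHz.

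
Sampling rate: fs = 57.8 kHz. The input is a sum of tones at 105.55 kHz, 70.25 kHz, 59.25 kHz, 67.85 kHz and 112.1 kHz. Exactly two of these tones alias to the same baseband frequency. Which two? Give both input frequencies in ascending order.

fs/2 = 28.9 kHz.
105.55 kHz mod fs = 47.75 kHz.
47.75 kHz > fs/2 = 28.9 kHz, folds to fs − 47.75 kHz = 10.05 kHz.
70.25 kHz mod fs = 12.45 kHz.
12.45 kHz ≤ fs/2 = 28.9 kHz, appears at 12.45 kHz.
59.25 kHz mod fs = 1.45 kHz.
1.45 kHz ≤ fs/2 = 28.9 kHz, appears at 1.45 kHz.
67.85 kHz mod fs = 10.05 kHz.
10.05 kHz ≤ fs/2 = 28.9 kHz, appears at 10.05 kHz.
112.1 kHz mod fs = 54.3 kHz.
54.3 kHz > fs/2 = 28.9 kHz, folds to fs − 54.3 kHz = 3.5 kHz.
67.85 kHz and 105.55 kHz both map to 10.05 kHz.

67.85 kHz, 105.55 kHz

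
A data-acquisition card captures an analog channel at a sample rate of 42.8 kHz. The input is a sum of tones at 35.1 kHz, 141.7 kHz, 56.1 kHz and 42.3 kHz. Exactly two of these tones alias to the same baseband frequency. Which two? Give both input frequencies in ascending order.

fs/2 = 21.4 kHz.
35.1 kHz > fs/2 = 21.4 kHz, folds to fs − 35.1 kHz = 7.7 kHz.
141.7 kHz mod fs = 13.3 kHz.
13.3 kHz ≤ fs/2 = 21.4 kHz, appears at 13.3 kHz.
56.1 kHz mod fs = 13.3 kHz.
13.3 kHz ≤ fs/2 = 21.4 kHz, appears at 13.3 kHz.
42.3 kHz > fs/2 = 21.4 kHz, folds to fs − 42.3 kHz = 0.5 kHz.
56.1 kHz and 141.7 kHz both map to 13.3 kHz.

56.1 kHz, 141.7 kHz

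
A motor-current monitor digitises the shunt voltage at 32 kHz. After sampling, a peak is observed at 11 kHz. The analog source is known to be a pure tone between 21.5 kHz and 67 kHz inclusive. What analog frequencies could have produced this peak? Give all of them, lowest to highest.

Frequencies that alias to 11 kHz are k·fs ± 11 kHz for integer k ≥ 0.
k=0: 11 kHz.
k=1: 21 kHz, 43 kHz.
k=2: 53 kHz, 75 kHz.
k=3: 85 kHz, 107 kHz.
Within [21.5 kHz, 67 kHz]: 43 kHz, 53 kHz.

43 kHz, 53 kHz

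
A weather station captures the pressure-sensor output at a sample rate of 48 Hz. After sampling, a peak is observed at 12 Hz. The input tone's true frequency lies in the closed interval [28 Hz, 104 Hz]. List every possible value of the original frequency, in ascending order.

Frequencies that alias to 12 Hz are k·fs ± 12 Hz for integer k ≥ 0.
k=0: 12 Hz.
k=1: 36 Hz, 60 Hz.
k=2: 84 Hz, 108 Hz.
k=3: 132 Hz, 156 Hz.
Within [28 Hz, 104 Hz]: 36 Hz, 60 Hz, 84 Hz.

36 Hz, 60 Hz, 84 Hz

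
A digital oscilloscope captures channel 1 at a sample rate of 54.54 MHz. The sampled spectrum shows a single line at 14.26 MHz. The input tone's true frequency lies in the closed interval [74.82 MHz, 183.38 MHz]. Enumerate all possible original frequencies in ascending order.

Frequencies that alias to 14.26 MHz are k·fs ± 14.26 MHz for integer k ≥ 0.
k=0: 14.26 MHz.
k=1: 40.28 MHz, 68.8 MHz.
k=2: 94.82 MHz, 123.34 MHz.
k=3: 149.36 MHz, 177.88 MHz.
k=4: 203.9 MHz, 232.42 MHz.
Within [74.82 MHz, 183.38 MHz]: 94.82 MHz, 123.34 MHz, 149.36 MHz, 177.88 MHz.

94.82 MHz, 123.34 MHz, 149.36 MHz, 177.88 MHz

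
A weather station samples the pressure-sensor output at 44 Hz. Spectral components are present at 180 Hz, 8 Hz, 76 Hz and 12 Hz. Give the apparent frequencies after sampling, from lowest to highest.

4 Hz, 8 Hz, 12 Hz

fs/2 = 22 Hz.
180 Hz mod fs = 4 Hz.
4 Hz ≤ fs/2 = 22 Hz, appears at 4 Hz.
8 Hz ≤ fs/2 = 22 Hz, passes unchanged.
76 Hz mod fs = 32 Hz.
32 Hz > fs/2 = 22 Hz, folds to fs − 32 Hz = 12 Hz.
12 Hz ≤ fs/2 = 22 Hz, passes unchanged.
Distinct values: {4 Hz, 8 Hz, 12 Hz}.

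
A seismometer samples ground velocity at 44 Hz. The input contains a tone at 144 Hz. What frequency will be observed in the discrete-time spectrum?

12 Hz

144 Hz mod fs = 12 Hz.
12 Hz ≤ fs/2 = 22 Hz, appears at 12 Hz.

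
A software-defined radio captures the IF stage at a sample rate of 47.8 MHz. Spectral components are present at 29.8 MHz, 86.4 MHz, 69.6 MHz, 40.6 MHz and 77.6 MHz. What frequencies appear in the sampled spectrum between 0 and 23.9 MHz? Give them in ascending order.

fs/2 = 23.9 MHz.
29.8 MHz > fs/2 = 23.9 MHz, folds to fs − 29.8 MHz = 18 MHz.
86.4 MHz mod fs = 38.6 MHz.
38.6 MHz > fs/2 = 23.9 MHz, folds to fs − 38.6 MHz = 9.2 MHz.
69.6 MHz mod fs = 21.8 MHz.
21.8 MHz ≤ fs/2 = 23.9 MHz, appears at 21.8 MHz.
40.6 MHz > fs/2 = 23.9 MHz, folds to fs − 40.6 MHz = 7.2 MHz.
77.6 MHz mod fs = 29.8 MHz.
29.8 MHz > fs/2 = 23.9 MHz, folds to fs − 29.8 MHz = 18 MHz.
Distinct values: {7.2 MHz, 9.2 MHz, 18 MHz, 21.8 MHz}.

7.2 MHz, 9.2 MHz, 18 MHz, 21.8 MHz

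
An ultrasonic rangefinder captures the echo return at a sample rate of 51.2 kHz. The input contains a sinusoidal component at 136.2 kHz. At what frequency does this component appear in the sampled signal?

136.2 kHz mod fs = 33.8 kHz.
33.8 kHz > fs/2 = 25.6 kHz, folds to fs − 33.8 kHz = 17.4 kHz.

17.4 kHz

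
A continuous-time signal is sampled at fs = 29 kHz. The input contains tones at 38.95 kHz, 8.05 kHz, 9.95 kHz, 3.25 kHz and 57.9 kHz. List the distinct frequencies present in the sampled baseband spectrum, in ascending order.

0.1 kHz, 3.25 kHz, 8.05 kHz, 9.95 kHz

fs/2 = 14.5 kHz.
38.95 kHz mod fs = 9.95 kHz.
9.95 kHz ≤ fs/2 = 14.5 kHz, appears at 9.95 kHz.
8.05 kHz ≤ fs/2 = 14.5 kHz, passes unchanged.
9.95 kHz ≤ fs/2 = 14.5 kHz, passes unchanged.
3.25 kHz ≤ fs/2 = 14.5 kHz, passes unchanged.
57.9 kHz mod fs = 28.9 kHz.
28.9 kHz > fs/2 = 14.5 kHz, folds to fs − 28.9 kHz = 0.1 kHz.
Distinct values: {0.1 kHz, 3.25 kHz, 8.05 kHz, 9.95 kHz}.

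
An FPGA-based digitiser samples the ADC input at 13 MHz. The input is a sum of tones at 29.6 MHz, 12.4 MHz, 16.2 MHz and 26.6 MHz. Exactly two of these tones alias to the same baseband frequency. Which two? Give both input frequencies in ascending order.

fs/2 = 6.5 MHz.
29.6 MHz mod fs = 3.6 MHz.
3.6 MHz ≤ fs/2 = 6.5 MHz, appears at 3.6 MHz.
12.4 MHz > fs/2 = 6.5 MHz, folds to fs − 12.4 MHz = 0.6 MHz.
16.2 MHz mod fs = 3.2 MHz.
3.2 MHz ≤ fs/2 = 6.5 MHz, appears at 3.2 MHz.
26.6 MHz mod fs = 0.6 MHz.
0.6 MHz ≤ fs/2 = 6.5 MHz, appears at 0.6 MHz.
12.4 MHz and 26.6 MHz both map to 0.6 MHz.

12.4 MHz, 26.6 MHz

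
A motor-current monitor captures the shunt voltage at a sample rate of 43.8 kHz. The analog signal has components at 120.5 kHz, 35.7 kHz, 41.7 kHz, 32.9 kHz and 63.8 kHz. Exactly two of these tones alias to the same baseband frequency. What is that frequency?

fs/2 = 21.9 kHz.
120.5 kHz mod fs = 32.9 kHz.
32.9 kHz > fs/2 = 21.9 kHz, folds to fs − 32.9 kHz = 10.9 kHz.
35.7 kHz > fs/2 = 21.9 kHz, folds to fs − 35.7 kHz = 8.1 kHz.
41.7 kHz > fs/2 = 21.9 kHz, folds to fs − 41.7 kHz = 2.1 kHz.
32.9 kHz > fs/2 = 21.9 kHz, folds to fs − 32.9 kHz = 10.9 kHz.
63.8 kHz mod fs = 20 kHz.
20 kHz ≤ fs/2 = 21.9 kHz, appears at 20 kHz.
32.9 kHz and 120.5 kHz both map to 10.9 kHz.

10.9 kHz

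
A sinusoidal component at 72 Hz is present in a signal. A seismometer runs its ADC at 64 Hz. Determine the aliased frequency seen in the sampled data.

8 Hz

72 Hz mod fs = 8 Hz.
8 Hz ≤ fs/2 = 32 Hz, appears at 8 Hz.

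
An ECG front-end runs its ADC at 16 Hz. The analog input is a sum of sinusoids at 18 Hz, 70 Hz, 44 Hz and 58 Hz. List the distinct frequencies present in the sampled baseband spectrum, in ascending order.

fs/2 = 8 Hz.
18 Hz mod fs = 2 Hz.
2 Hz ≤ fs/2 = 8 Hz, appears at 2 Hz.
70 Hz mod fs = 6 Hz.
6 Hz ≤ fs/2 = 8 Hz, appears at 6 Hz.
44 Hz mod fs = 12 Hz.
12 Hz > fs/2 = 8 Hz, folds to fs − 12 Hz = 4 Hz.
58 Hz mod fs = 10 Hz.
10 Hz > fs/2 = 8 Hz, folds to fs − 10 Hz = 6 Hz.
Distinct values: {2 Hz, 4 Hz, 6 Hz}.

2 Hz, 4 Hz, 6 Hz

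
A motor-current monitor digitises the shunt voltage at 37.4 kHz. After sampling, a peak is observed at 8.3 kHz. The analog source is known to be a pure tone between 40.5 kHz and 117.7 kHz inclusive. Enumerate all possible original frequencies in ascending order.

Frequencies that alias to 8.3 kHz are k·fs ± 8.3 kHz for integer k ≥ 0.
k=0: 8.3 kHz.
k=1: 29.1 kHz, 45.7 kHz.
k=2: 66.5 kHz, 83.1 kHz.
k=3: 103.9 kHz, 120.5 kHz.
k=4: 141.3 kHz, 157.9 kHz.
Within [40.5 kHz, 117.7 kHz]: 45.7 kHz, 66.5 kHz, 83.1 kHz, 103.9 kHz.

45.7 kHz, 66.5 kHz, 83.1 kHz, 103.9 kHz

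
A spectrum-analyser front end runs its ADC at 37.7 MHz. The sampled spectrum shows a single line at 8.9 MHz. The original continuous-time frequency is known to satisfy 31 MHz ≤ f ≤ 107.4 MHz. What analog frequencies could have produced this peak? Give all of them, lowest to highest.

Frequencies that alias to 8.9 MHz are k·fs ± 8.9 MHz for integer k ≥ 0.
k=0: 8.9 MHz.
k=1: 28.8 MHz, 46.6 MHz.
k=2: 66.5 MHz, 84.3 MHz.
k=3: 104.2 MHz, 122 MHz.
k=4: 141.9 MHz, 159.7 MHz.
Within [31 MHz, 107.4 MHz]: 46.6 MHz, 66.5 MHz, 84.3 MHz, 104.2 MHz.

46.6 MHz, 66.5 MHz, 84.3 MHz, 104.2 MHz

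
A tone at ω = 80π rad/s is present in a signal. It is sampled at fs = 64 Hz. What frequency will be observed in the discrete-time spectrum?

24 Hz

ω = 80π rad/s → f = ω/(2π) = 40 Hz.
40 Hz > fs/2 = 32 Hz, folds to fs − 40 Hz = 24 Hz.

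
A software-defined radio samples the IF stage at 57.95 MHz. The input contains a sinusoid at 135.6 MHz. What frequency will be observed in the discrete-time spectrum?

135.6 MHz mod fs = 19.7 MHz.
19.7 MHz ≤ fs/2 = 28.975 MHz, appears at 19.7 MHz.

19.7 MHz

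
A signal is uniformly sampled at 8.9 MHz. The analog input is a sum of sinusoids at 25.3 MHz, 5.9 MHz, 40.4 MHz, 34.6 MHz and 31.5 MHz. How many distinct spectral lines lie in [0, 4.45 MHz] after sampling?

fs/2 = 4.45 MHz.
25.3 MHz mod fs = 7.5 MHz.
7.5 MHz > fs/2 = 4.45 MHz, folds to fs − 7.5 MHz = 1.4 MHz.
5.9 MHz > fs/2 = 4.45 MHz, folds to fs − 5.9 MHz = 3 MHz.
40.4 MHz mod fs = 4.8 MHz.
4.8 MHz > fs/2 = 4.45 MHz, folds to fs − 4.8 MHz = 4.1 MHz.
34.6 MHz mod fs = 7.9 MHz.
7.9 MHz > fs/2 = 4.45 MHz, folds to fs − 7.9 MHz = 1 MHz.
31.5 MHz mod fs = 4.8 MHz.
4.8 MHz > fs/2 = 4.45 MHz, folds to fs − 4.8 MHz = 4.1 MHz.
Distinct values: {1 MHz, 1.4 MHz, 3 MHz, 4.1 MHz} → 4.

4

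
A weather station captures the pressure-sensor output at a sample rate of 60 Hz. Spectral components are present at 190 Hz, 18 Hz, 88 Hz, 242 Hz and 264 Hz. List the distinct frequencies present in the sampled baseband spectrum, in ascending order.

2 Hz, 10 Hz, 18 Hz, 24 Hz, 28 Hz

fs/2 = 30 Hz.
190 Hz mod fs = 10 Hz.
10 Hz ≤ fs/2 = 30 Hz, appears at 10 Hz.
18 Hz ≤ fs/2 = 30 Hz, passes unchanged.
88 Hz mod fs = 28 Hz.
28 Hz ≤ fs/2 = 30 Hz, appears at 28 Hz.
242 Hz mod fs = 2 Hz.
2 Hz ≤ fs/2 = 30 Hz, appears at 2 Hz.
264 Hz mod fs = 24 Hz.
24 Hz ≤ fs/2 = 30 Hz, appears at 24 Hz.
Distinct values: {2 Hz, 10 Hz, 18 Hz, 24 Hz, 28 Hz}.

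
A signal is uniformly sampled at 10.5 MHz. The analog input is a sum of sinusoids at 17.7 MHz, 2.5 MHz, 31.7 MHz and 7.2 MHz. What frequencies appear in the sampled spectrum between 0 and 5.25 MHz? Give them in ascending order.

0.2 MHz, 2.5 MHz, 3.3 MHz

fs/2 = 5.25 MHz.
17.7 MHz mod fs = 7.2 MHz.
7.2 MHz > fs/2 = 5.25 MHz, folds to fs − 7.2 MHz = 3.3 MHz.
2.5 MHz ≤ fs/2 = 5.25 MHz, passes unchanged.
31.7 MHz mod fs = 0.2 MHz.
0.2 MHz ≤ fs/2 = 5.25 MHz, appears at 0.2 MHz.
7.2 MHz > fs/2 = 5.25 MHz, folds to fs − 7.2 MHz = 3.3 MHz.
Distinct values: {0.2 MHz, 2.5 MHz, 3.3 MHz}.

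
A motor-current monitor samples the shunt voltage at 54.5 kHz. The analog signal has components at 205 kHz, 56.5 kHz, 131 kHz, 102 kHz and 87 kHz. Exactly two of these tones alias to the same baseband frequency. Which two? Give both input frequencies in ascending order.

fs/2 = 27.25 kHz.
205 kHz mod fs = 41.5 kHz.
41.5 kHz > fs/2 = 27.25 kHz, folds to fs − 41.5 kHz = 13 kHz.
56.5 kHz mod fs = 2 kHz.
2 kHz ≤ fs/2 = 27.25 kHz, appears at 2 kHz.
131 kHz mod fs = 22 kHz.
22 kHz ≤ fs/2 = 27.25 kHz, appears at 22 kHz.
102 kHz mod fs = 47.5 kHz.
47.5 kHz > fs/2 = 27.25 kHz, folds to fs − 47.5 kHz = 7 kHz.
87 kHz mod fs = 32.5 kHz.
32.5 kHz > fs/2 = 27.25 kHz, folds to fs − 32.5 kHz = 22 kHz.
87 kHz and 131 kHz both map to 22 kHz.

87 kHz, 131 kHz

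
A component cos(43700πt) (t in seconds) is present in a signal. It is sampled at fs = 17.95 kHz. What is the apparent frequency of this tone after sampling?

ω = 43700π rad/s → f = ω/(2π) = 21850 Hz = 21.85 kHz.
21.85 kHz mod fs = 3.9 kHz.
3.9 kHz ≤ fs/2 = 8.975 kHz, appears at 3.9 kHz.

3.9 kHz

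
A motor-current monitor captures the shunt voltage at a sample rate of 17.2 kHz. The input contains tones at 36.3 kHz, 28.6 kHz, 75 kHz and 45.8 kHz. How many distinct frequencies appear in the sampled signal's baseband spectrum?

fs/2 = 8.6 kHz.
36.3 kHz mod fs = 1.9 kHz.
1.9 kHz ≤ fs/2 = 8.6 kHz, appears at 1.9 kHz.
28.6 kHz mod fs = 11.4 kHz.
11.4 kHz > fs/2 = 8.6 kHz, folds to fs − 11.4 kHz = 5.8 kHz.
75 kHz mod fs = 6.2 kHz.
6.2 kHz ≤ fs/2 = 8.6 kHz, appears at 6.2 kHz.
45.8 kHz mod fs = 11.4 kHz.
11.4 kHz > fs/2 = 8.6 kHz, folds to fs − 11.4 kHz = 5.8 kHz.
Distinct values: {1.9 kHz, 5.8 kHz, 6.2 kHz} → 3.

3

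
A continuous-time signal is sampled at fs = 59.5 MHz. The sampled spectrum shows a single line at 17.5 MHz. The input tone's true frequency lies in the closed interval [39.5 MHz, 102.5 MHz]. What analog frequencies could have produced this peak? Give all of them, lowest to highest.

Frequencies that alias to 17.5 MHz are k·fs ± 17.5 MHz for integer k ≥ 0.
k=0: 17.5 MHz.
k=1: 42 MHz, 77 MHz.
k=2: 101.5 MHz, 136.5 MHz.
k=3: 161 MHz, 196 MHz.
Within [39.5 MHz, 102.5 MHz]: 42 MHz, 77 MHz, 101.5 MHz.

42 MHz, 77 MHz, 101.5 MHz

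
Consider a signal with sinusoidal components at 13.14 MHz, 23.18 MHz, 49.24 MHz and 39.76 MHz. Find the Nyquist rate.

98.48 MHz

Highest-frequency component: 49.24 MHz.
Nyquist rate = 2 × 49.24 MHz = 98.48 MHz.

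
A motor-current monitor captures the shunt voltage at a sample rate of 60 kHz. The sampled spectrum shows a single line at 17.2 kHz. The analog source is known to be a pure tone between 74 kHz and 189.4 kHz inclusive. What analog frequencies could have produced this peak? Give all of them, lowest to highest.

77.2 kHz, 102.8 kHz, 137.2 kHz, 162.8 kHz

Frequencies that alias to 17.2 kHz are k·fs ± 17.2 kHz for integer k ≥ 0.
k=0: 17.2 kHz.
k=1: 42.8 kHz, 77.2 kHz.
k=2: 102.8 kHz, 137.2 kHz.
k=3: 162.8 kHz, 197.2 kHz.
k=4: 222.8 kHz, 257.2 kHz.
Within [74 kHz, 189.4 kHz]: 77.2 kHz, 102.8 kHz, 137.2 kHz, 162.8 kHz.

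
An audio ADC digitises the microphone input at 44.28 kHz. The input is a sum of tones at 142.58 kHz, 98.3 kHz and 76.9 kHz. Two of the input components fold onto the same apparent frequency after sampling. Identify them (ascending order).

fs/2 = 22.14 kHz.
142.58 kHz mod fs = 9.74 kHz.
9.74 kHz ≤ fs/2 = 22.14 kHz, appears at 9.74 kHz.
98.3 kHz mod fs = 9.74 kHz.
9.74 kHz ≤ fs/2 = 22.14 kHz, appears at 9.74 kHz.
76.9 kHz mod fs = 32.62 kHz.
32.62 kHz > fs/2 = 22.14 kHz, folds to fs − 32.62 kHz = 11.66 kHz.
98.3 kHz and 142.58 kHz both map to 9.74 kHz.

98.3 kHz, 142.58 kHz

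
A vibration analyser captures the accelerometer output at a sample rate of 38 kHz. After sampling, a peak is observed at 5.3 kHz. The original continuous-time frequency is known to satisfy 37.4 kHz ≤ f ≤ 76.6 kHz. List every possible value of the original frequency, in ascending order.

Frequencies that alias to 5.3 kHz are k·fs ± 5.3 kHz for integer k ≥ 0.
k=0: 5.3 kHz.
k=1: 32.7 kHz, 43.3 kHz.
k=2: 70.7 kHz, 81.3 kHz.
k=3: 108.7 kHz, 119.3 kHz.
Within [37.4 kHz, 76.6 kHz]: 43.3 kHz, 70.7 kHz.

43.3 kHz, 70.7 kHz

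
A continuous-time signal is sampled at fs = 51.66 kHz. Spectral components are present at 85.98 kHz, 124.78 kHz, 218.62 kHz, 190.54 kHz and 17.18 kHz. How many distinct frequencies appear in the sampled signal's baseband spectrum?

5

fs/2 = 25.83 kHz.
85.98 kHz mod fs = 34.32 kHz.
34.32 kHz > fs/2 = 25.83 kHz, folds to fs − 34.32 kHz = 17.34 kHz.
124.78 kHz mod fs = 21.46 kHz.
21.46 kHz ≤ fs/2 = 25.83 kHz, appears at 21.46 kHz.
218.62 kHz mod fs = 11.98 kHz.
11.98 kHz ≤ fs/2 = 25.83 kHz, appears at 11.98 kHz.
190.54 kHz mod fs = 35.56 kHz.
35.56 kHz > fs/2 = 25.83 kHz, folds to fs − 35.56 kHz = 16.1 kHz.
17.18 kHz ≤ fs/2 = 25.83 kHz, passes unchanged.
Distinct values: {11.98 kHz, 16.1 kHz, 17.18 kHz, 17.34 kHz, 21.46 kHz} → 5.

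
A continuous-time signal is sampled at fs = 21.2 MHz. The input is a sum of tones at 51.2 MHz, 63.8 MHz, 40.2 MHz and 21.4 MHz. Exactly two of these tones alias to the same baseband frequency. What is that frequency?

fs/2 = 10.6 MHz.
51.2 MHz mod fs = 8.8 MHz.
8.8 MHz ≤ fs/2 = 10.6 MHz, appears at 8.8 MHz.
63.8 MHz mod fs = 0.2 MHz.
0.2 MHz ≤ fs/2 = 10.6 MHz, appears at 0.2 MHz.
40.2 MHz mod fs = 19 MHz.
19 MHz > fs/2 = 10.6 MHz, folds to fs − 19 MHz = 2.2 MHz.
21.4 MHz mod fs = 0.2 MHz.
0.2 MHz ≤ fs/2 = 10.6 MHz, appears at 0.2 MHz.
21.4 MHz and 63.8 MHz both map to 0.2 MHz.

0.2 MHz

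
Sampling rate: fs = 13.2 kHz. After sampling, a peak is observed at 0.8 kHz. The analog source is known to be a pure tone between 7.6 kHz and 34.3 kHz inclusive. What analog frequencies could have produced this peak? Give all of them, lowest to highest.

12.4 kHz, 14 kHz, 25.6 kHz, 27.2 kHz

Frequencies that alias to 0.8 kHz are k·fs ± 0.8 kHz for integer k ≥ 0.
k=0: 0.8 kHz.
k=1: 12.4 kHz, 14 kHz.
k=2: 25.6 kHz, 27.2 kHz.
k=3: 38.8 kHz, 40.4 kHz.
Within [7.6 kHz, 34.3 kHz]: 12.4 kHz, 14 kHz, 25.6 kHz, 27.2 kHz.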